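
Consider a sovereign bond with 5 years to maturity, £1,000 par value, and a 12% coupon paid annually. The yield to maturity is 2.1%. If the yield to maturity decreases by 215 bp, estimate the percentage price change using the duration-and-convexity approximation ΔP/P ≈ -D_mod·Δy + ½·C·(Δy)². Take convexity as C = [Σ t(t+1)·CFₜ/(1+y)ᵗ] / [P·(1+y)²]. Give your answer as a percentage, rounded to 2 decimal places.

+9.40%

With y = 0.021:
  t   CF        PV=CF/(1+0.021)^t    t·PV        t(t+1)·PV
  1       120.00       117.5318       117.5318         235.0637
  2       120.00       115.1144       230.2289         690.6866
  3       120.00       112.7467       338.2402       1,352.9610
  4       120.00       110.4278       441.7111       2,208.5553
  5     1,120.00     1,009.4605     5,047.3023      30,283.8138
  Σ                  1,465.2812     6,175.0143      34,771.0803
P = 1,465.2812; D_Mac = 4.21422 yrs; D_mod = 4.12754 yrs; C = 22.76385.
Duration effect: -4.12754 × (-0.0215) = +0.088742
Convexity effect: 0.5 × 22.76385 × (-0.0215)² = +0.0052613
ΔP/P ≈ +0.088742 + 0.0052613 = +0.094003 = +9.4003%.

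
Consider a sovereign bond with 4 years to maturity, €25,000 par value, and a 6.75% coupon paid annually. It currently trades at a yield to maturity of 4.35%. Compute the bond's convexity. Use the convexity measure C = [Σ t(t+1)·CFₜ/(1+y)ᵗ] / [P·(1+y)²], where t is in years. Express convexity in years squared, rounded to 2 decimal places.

16.25

With y = 0.0435:
  t   CF        PV=CF/(1+0.0435)^t    t·PV        t(t+1)·PV
  1     1,687.50     1,617.1538     1,617.1538       3,234.3076
  2     1,687.50     1,549.7401     3,099.4802       9,298.4407
  3     1,687.50     1,485.1367     4,455.4100      17,821.6400
  4    26,687.50    22,508.0608    90,032.2430     450,161.2151
  Σ                 27,160.0913    99,204.2871     480,515.6034
P = 27,160.0913.
Convexity = Σ t(t+1)·PV / [P·(1+y)²] = 480,515.6034 / (27,160.0913 × 1.088892) = 16.24768.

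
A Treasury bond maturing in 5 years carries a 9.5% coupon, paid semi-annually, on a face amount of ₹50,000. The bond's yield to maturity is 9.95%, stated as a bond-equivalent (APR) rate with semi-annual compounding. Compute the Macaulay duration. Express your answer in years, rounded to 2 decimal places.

4.08 years

Periodic yield y = 0.04975. Discount each cash flow and weight by its period:
  t   CF        PV=CF/(1+0.04975)^t    t·PV
  1     2,375.00     2,262.4434     2,262.4434
  2     2,375.00     2,155.2212     4,310.4424
  3     2,375.00     2,053.0804     6,159.2413
  4     2,375.00     1,955.7804     7,823.1214
  5     2,375.00     1,863.0916     9,315.4578
  6     2,375.00     1,774.7955    10,648.7729
  7     2,375.00     1,690.6840    11,834.7877
  8     2,375.00     1,610.5587    12,884.4693
  9     2,375.00     1,534.2307    13,808.0762
  10   52,375.00    32,230.3634   322,303.6345
  Σ                 49,130.2492   401,350.4468
Price P = Σ PV = 49,130.2492.
Macaulay duration = Σ(t·PV) / P = 401,350.4468 / 49,130.2492 = 8.16911 half-year periods.
In years: 8.16911 / 2 = 4.08456 years.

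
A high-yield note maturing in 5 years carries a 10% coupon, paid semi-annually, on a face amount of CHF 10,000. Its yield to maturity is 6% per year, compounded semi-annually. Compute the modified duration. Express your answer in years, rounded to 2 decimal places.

Periodic yield y = 0.03. First find Macaulay duration:
  t   CF        PV=CF/(1+0.03)^t    t·PV
  1       500.00       485.4369       485.4369
  2       500.00       471.2980       942.5959
  3       500.00       457.5708     1,372.7125
  4       500.00       444.2435     1,776.9741
  5       500.00       431.3044     2,156.5220
  6       500.00       418.7421     2,512.4528
  7       500.00       406.5458     2,845.8203
  8       500.00       394.7046     3,157.6369
  9       500.00       383.2084     3,448.8753
  10   10,500.00     7,812.9861    78,129.8611
  Σ                 11,706.0406    96,828.8877
P = 11,706.0406; Macaulay duration = 96,828.8877 / 11,706.0406 = 8.27170 half-year periods = 4.13585 years.
Modified duration = D_Mac / (1 + y) = 4.13585 / 1.03 = 4.01539 years.

4.02 years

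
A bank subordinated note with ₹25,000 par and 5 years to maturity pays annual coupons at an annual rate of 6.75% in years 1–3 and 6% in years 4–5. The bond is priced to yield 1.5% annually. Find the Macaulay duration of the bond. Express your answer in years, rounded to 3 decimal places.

4.476 years

Periodic yield y = 0.015. Discount each cash flow and weight by its year:
  t   CF        PV=CF/(1+0.015)^t    t·PV
  1     1,687.50     1,662.5616     1,662.5616
  2     1,687.50     1,637.9917     3,275.9834
  3     1,687.50     1,613.7849     4,841.3548
  4     1,500.00     1,413.2763     5,653.1054
  5    26,500.00    24,598.8986   122,994.4931
  Σ                 30,926.5132   138,427.4983
Price P = Σ PV = 30,926.5132.
Macaulay duration = Σ(t·PV) / P = 138,427.4983 / 30,926.5132 = 4.47601 years.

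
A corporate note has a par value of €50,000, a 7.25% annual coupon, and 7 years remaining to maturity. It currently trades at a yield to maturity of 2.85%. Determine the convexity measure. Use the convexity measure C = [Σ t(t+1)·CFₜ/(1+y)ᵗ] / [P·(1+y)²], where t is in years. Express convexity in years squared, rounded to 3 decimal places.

With y = 0.0285:
  t   CF        PV=CF/(1+0.0285)^t    t·PV        t(t+1)·PV
  1     3,625.00     3,524.5503     3,524.5503       7,049.1006
  2     3,625.00     3,426.8841     6,853.7682      20,561.3047
  3     3,625.00     3,331.9243     9,995.7728      39,983.0913
  4     3,625.00     3,239.5958    12,958.3832      64,791.9159
  5     3,625.00     3,149.8258    15,749.1288      94,494.7729
  6     3,625.00     3,062.5433    18,375.2597     128,626.8177
  7    53,625.00    44,049.1196   308,343.8374   2,466,750.6992
  Σ                 63,784.4432   375,800.7005   2,822,257.7024
P = 63,784.4432.
Convexity = Σ t(t+1)·PV / [P·(1+y)²] = 2,822,257.7024 / (63,784.4432 × 1.057812) = 41.82860.

41.829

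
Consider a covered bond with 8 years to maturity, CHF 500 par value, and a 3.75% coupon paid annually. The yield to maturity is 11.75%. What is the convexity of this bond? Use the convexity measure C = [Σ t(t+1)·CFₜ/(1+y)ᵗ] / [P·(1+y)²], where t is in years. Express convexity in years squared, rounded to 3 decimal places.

With y = 0.1175:
  t   CF        PV=CF/(1+0.1175)^t    t·PV        t(t+1)·PV
  1        18.75        16.7785        16.7785          33.5570
  2        18.75        15.0143        30.0287          90.0860
  3        18.75        13.4356        40.3069         161.2278
  4        18.75        12.0230        48.0918         240.4591
  5        18.75        10.7588        53.7940         322.7638
  6        18.75         9.6276        57.7653         404.3574
  7        18.75         8.6153        60.3068         482.4547
  8       518.75       213.2936     1,706.3489      15,357.1403
  Σ                    299.5467     2,013.4210      17,092.0462
P = 299.5467.
Convexity = Σ t(t+1)·PV / [P·(1+y)²] = 17,092.0462 / (299.5467 × 1.248806) = 45.69140.

45.691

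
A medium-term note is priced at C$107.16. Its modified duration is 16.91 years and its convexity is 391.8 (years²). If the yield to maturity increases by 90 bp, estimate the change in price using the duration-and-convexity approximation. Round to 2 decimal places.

Duration effect: -D_mod·Δy = -16.91 × (+0.009) = -0.152190
Convexity effect: ½·C·(Δy)² = 0.5 × 391.8 × (0.009)² = +0.0158679
ΔP/P ≈ -0.152190 + 0.0158679 = -0.1363221
ΔP ≈ 107.16 × (-0.1363221) = -14.608276236.

-C$14.61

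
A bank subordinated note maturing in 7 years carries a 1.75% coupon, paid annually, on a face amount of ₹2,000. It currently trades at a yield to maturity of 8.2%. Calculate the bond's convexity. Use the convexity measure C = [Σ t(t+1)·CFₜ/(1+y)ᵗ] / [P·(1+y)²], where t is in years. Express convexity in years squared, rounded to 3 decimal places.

43.799

With y = 0.082:
  t   CF        PV=CF/(1+0.082)^t    t·PV        t(t+1)·PV
  1        35.00        32.3475        32.3475          64.6950
  2        35.00        29.8960        59.7921         179.3762
  3        35.00        27.6303        82.8910         331.5641
  4        35.00        25.5364       102.1454         510.7272
  5        35.00        23.6011       118.0054         708.0322
  6        35.00        21.8125       130.8747         916.1230
  7     2,035.00     1,172.1241     8,204.8686      65,638.9485
  Σ                  1,332.9478     8,730.9247      68,349.4661
P = 1,332.9478.
Convexity = Σ t(t+1)·PV / [P·(1+y)²] = 68,349.4661 / (1,332.9478 × 1.170724) = 43.79933.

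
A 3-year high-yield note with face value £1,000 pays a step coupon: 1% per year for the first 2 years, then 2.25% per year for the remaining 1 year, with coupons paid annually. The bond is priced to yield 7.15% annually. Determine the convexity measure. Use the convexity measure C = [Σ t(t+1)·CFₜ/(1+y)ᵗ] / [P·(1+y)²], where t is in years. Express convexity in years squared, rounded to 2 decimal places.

10.30

With y = 0.0715:
  t   CF        PV=CF/(1+0.0715)^t    t·PV        t(t+1)·PV
  1        10.00         9.3327         9.3327          18.6654
  2        10.00         8.7099        17.4199          52.2597
  3     1,022.50       831.1641     2,493.4924       9,973.9695
  Σ                    849.2068     2,520.2450      10,044.8946
P = 849.2068.
Convexity = Σ t(t+1)·PV / [P·(1+y)²] = 10,044.8946 / (849.2068 × 1.148112) = 10.30262.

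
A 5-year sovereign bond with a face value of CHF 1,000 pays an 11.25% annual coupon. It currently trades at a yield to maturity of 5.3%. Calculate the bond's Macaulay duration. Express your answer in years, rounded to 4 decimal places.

Periodic yield y = 0.053. Discount each cash flow and weight by its year:
  t   CF        PV=CF/(1+0.053)^t    t·PV
  1       112.50       106.8376       106.8376
  2       112.50       101.4602       202.9204
  3       112.50        96.3535       289.0604
  4       112.50        91.5038       366.0151
  5     1,112.50       859.3264     4,296.6321
  Σ                  1,255.4815     5,261.4657
Price P = Σ PV = 1,255.4815.
Macaulay duration = Σ(t·PV) / P = 5,261.4657 / 1,255.4815 = 4.19080 years.

4.1908 years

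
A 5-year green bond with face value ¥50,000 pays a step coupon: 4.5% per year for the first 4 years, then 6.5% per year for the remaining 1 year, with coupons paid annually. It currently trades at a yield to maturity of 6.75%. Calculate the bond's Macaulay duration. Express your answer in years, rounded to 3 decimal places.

4.571 years

Periodic yield y = 0.0675. Discount each cash flow and weight by its year:
  t   CF        PV=CF/(1+0.0675)^t    t·PV
  1     2,250.00     2,107.7283     2,107.7283
  2     2,250.00     1,974.4528     3,948.9055
  3     2,250.00     1,849.6045     5,548.8134
  4     2,250.00     1,732.6506     6,930.6022
  5    53,250.00    38,413.1740   192,065.8701
  Σ                 46,077.6102   210,601.9196
Price P = Σ PV = 46,077.6102.
Macaulay duration = Σ(t·PV) / P = 210,601.9196 / 46,077.6102 = 4.57059 years.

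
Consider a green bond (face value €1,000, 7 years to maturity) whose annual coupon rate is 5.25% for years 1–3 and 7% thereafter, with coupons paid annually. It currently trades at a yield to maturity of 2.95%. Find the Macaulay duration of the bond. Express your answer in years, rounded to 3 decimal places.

Periodic yield y = 0.0295. Discount each cash flow and weight by its year:
  t   CF        PV=CF/(1+0.0295)^t    t·PV
  1        52.50        50.9956        50.9956
  2        52.50        49.5344        99.0687
  3        52.50        48.1150       144.3449
  4        70.00        62.3150       249.2600
  5        70.00        60.5294       302.6469
  6        70.00        58.7949       352.7696
  7     1,070.00       872.9700     6,110.7900
  Σ                  1,203.2543     7,309.8759
Price P = Σ PV = 1,203.2543.
Macaulay duration = Σ(t·PV) / P = 7,309.8759 / 1,203.2543 = 6.07509 years.

6.075 years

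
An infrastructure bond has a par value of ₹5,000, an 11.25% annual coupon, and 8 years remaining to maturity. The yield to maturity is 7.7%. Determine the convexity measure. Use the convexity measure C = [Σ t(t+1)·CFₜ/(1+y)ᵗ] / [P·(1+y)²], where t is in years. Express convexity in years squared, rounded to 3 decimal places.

With y = 0.077:
  t   CF        PV=CF/(1+0.077)^t    t·PV        t(t+1)·PV
  1       562.50       522.2841       522.2841       1,044.5682
  2       562.50       484.9435       969.8869       2,909.6608
  3       562.50       450.2725     1,350.8175       5,403.2699
  4       562.50       418.0803     1,672.3212       8,361.6062
  5       562.50       388.1897     1,940.9485      11,645.6911
  6       562.50       360.4361     2,162.6167      15,138.3171
  7       562.50       334.6668     2,342.6675      18,741.3396
  8     5,562.50     3,072.8715    24,582.9719     221,246.7470
  Σ                  6,031.7445    35,544.5144     284,491.2000
P = 6,031.7445.
Convexity = Σ t(t+1)·PV / [P·(1+y)²] = 284,491.2000 / (6,031.7445 × 1.159929) = 40.66254.

40.663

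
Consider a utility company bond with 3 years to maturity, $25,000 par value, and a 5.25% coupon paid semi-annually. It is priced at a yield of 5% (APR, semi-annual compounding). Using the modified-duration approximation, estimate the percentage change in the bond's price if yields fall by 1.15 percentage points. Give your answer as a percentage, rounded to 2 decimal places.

Periodic yield y = 0.025. Modified duration first:
  t   CF        PV=CF/(1+0.025)^t    t·PV
  1       656.25       640.2439       640.2439
  2       656.25       624.6282     1,249.2564
  3       656.25       609.3934     1,828.1801
  4       656.25       594.5301     2,378.1204
  5       656.25       580.0294     2,900.1469
  6    25,656.25    22,123.3040   132,739.8238
  Σ                 25,172.1289   141,735.7715
P = 25,172.1289; D_Mac = 5.63066 half-year periods = 2.81533 yrs; D_mod = 2.81533/(1+0.025) = 2.74666 yrs.
ΔP/P ≈ -D_mod · Δy = -2.74666 × (-0.0115) = +0.031587 = +3.1587%.

+3.16%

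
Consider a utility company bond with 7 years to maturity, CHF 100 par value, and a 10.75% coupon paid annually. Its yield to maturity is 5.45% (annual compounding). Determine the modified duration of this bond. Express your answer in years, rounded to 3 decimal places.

Periodic yield y = 0.0545. First find Macaulay duration:
  t   CF        PV=CF/(1+0.0545)^t    t·PV
  1        10.75        10.1944        10.1944
  2        10.75         9.6675        19.3350
  3        10.75         9.1679        27.5036
  4        10.75         8.6940        34.7762
  5        10.75         8.2447        41.2236
  6        10.75         7.8186        46.9116
  7       110.75        76.3867       534.7068
  Σ                    130.1738       714.6512
P = 130.1738; Macaulay duration = 714.6512 / 130.1738 = 5.48998 years.
Modified duration = D_Mac / (1 + y) = 5.48998 / 1.0545 = 5.20624 years.

5.206 years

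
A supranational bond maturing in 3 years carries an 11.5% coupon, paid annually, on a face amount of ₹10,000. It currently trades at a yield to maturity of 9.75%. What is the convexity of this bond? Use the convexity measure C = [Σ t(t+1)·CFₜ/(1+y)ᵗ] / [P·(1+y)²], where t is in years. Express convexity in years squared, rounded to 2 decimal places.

With y = 0.0975:
  t   CF        PV=CF/(1+0.0975)^t    t·PV        t(t+1)·PV
  1     1,150.00     1,047.8360     1,047.8360       2,095.6720
  2     1,150.00       954.7481     1,909.4961       5,728.4883
  3    11,150.00     8,434.5376    25,303.6129     101,214.4517
  Σ                 10,437.1217    28,260.9450     109,038.6120
P = 10,437.1217.
Convexity = Σ t(t+1)·PV / [P·(1+y)²] = 109,038.6120 / (10,437.1217 × 1.204506) = 8.67342.

8.67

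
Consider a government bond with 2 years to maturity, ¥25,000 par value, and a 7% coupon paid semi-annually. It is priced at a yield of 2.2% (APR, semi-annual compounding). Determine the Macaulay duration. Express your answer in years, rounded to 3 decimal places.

Periodic yield y = 0.011. Discount each cash flow and weight by its period:
  t   CF        PV=CF/(1+0.011)^t    t·PV
  1       875.00       865.4797       865.4797
  2       875.00       856.0630     1,712.1261
  3       875.00       846.7488     2,540.2464
  4    25,875.00    24,767.1330    99,068.5319
  Σ                 27,335.4245   104,186.3841
Price P = Σ PV = 27,335.4245.
Macaulay duration = Σ(t·PV) / P = 104,186.3841 / 27,335.4245 = 3.81141 half-year periods.
In years: 3.81141 / 2 = 1.90570 years.

1.906 years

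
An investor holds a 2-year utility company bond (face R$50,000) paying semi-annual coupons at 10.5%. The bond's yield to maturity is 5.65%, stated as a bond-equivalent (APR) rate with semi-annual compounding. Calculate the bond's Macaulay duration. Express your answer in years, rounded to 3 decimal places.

Periodic yield y = 0.02825. Discount each cash flow and weight by its period:
  t   CF        PV=CF/(1+0.02825)^t    t·PV
  1     2,625.00     2,552.8811     2,552.8811
  2     2,625.00     2,482.7436     4,965.4872
  3     2,625.00     2,414.5330     7,243.5991
  4    52,625.00    47,075.7487   188,302.9949
  Σ                 54,525.9065   203,064.9624
Price P = Σ PV = 54,525.9065.
Macaulay duration = Σ(t·PV) / P = 203,064.9624 / 54,525.9065 = 3.72419 half-year periods.
In years: 3.72419 / 2 = 1.86210 years.

1.862 years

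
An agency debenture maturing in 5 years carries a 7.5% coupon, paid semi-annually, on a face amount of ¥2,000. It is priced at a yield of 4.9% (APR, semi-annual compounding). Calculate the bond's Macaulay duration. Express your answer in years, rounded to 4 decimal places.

Periodic yield y = 0.0245. Discount each cash flow and weight by its period:
  t   CF        PV=CF/(1+0.0245)^t    t·PV
  1        75.00        73.2064        73.2064
  2        75.00        71.4558       142.9116
  3        75.00        69.7470       209.2409
  4        75.00        68.0790       272.3162
  5        75.00        66.4510       332.2549
  6        75.00        64.8619       389.1712
  7        75.00        63.3108       443.1753
  8        75.00        61.7967       494.3739
  9        75.00        60.3189       542.8703
  10    2,075.00     1,628.9152    16,289.1519
  Σ                  2,228.1427    19,188.6727
Price P = Σ PV = 2,228.1427.
Macaulay duration = Σ(t·PV) / P = 19,188.6727 / 2,228.1427 = 8.61196 half-year periods.
In years: 8.61196 / 2 = 4.30598 years.

4.3060 years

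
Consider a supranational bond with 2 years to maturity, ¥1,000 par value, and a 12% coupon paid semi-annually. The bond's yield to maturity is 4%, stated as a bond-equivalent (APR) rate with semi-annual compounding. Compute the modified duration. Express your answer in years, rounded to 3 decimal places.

Periodic yield y = 0.02. First find Macaulay duration:
  t   CF        PV=CF/(1+0.02)^t    t·PV
  1        60.00        58.8235        58.8235
  2        60.00        57.6701       115.3403
  3        60.00        56.5393       169.6180
  4     1,060.00       979.2762     3,917.1046
  Σ                  1,152.3091     4,260.8864
P = 1,152.3091; Macaulay duration = 4,260.8864 / 1,152.3091 = 3.69769 half-year periods = 1.84885 years.
Modified duration = D_Mac / (1 + y) = 1.84885 / 1.02 = 1.81260 years.

1.813 years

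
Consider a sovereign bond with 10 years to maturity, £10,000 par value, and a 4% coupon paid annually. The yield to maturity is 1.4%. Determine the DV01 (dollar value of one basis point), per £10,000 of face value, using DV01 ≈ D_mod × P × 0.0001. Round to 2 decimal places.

Periodic yield y = 0.014.
  t   CF        PV=CF/(1+0.014)^t    t·PV
  1       400.00       394.4773       394.4773
  2       400.00       389.0309       778.0618
  3       400.00       383.6597     1,150.9790
  4       400.00       378.3626     1,513.4503
  5       400.00       373.1386     1,865.6932
  6       400.00       367.9868     2,207.9209
  7       400.00       362.9061     2,540.3429
  8       400.00       357.8956     2,863.1647
  9       400.00       352.9542     3,176.5881
  10   10,400.00     9,050.1086    90,501.0857
  Σ                 12,410.5204   106,991.7639
P = 12,410.5204; D_Mac = 8.62105 yrs; D_mod = 8.50203 yrs.
DV01 ≈ 8.50203 × 12,410.5204 × 0.0001 = 10.551456.

£10.55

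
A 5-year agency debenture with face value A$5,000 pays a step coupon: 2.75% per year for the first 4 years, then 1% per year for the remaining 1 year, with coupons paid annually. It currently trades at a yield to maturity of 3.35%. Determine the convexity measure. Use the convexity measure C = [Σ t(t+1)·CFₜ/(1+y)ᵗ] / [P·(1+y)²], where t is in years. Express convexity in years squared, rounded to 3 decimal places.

26.081

With y = 0.0335:
  t   CF        PV=CF/(1+0.0335)^t    t·PV        t(t+1)·PV
  1       137.50       133.0431       133.0431         266.0861
  2       137.50       128.7306       257.4612         772.3835
  3       137.50       124.5579       373.6737       1,494.6947
  4       137.50       120.5205       482.0818       2,410.4092
  5     5,050.00     4,282.9102    21,414.5512     128,487.3074
  Σ                  4,789.7622    22,660.8110     133,430.8809
P = 4,789.7622.
Convexity = Σ t(t+1)·PV / [P·(1+y)²] = 133,430.8809 / (4,789.7622 × 1.068122) = 26.08083.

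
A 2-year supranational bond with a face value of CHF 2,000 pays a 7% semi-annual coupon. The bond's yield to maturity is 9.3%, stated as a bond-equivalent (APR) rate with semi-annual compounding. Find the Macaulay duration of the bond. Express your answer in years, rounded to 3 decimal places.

1.898 years

Periodic yield y = 0.0465. Discount each cash flow and weight by its period:
  t   CF        PV=CF/(1+0.0465)^t    t·PV
  1        70.00        66.8896        66.8896
  2        70.00        63.9175       127.8349
  3        70.00        61.0774       183.2321
  4     2,070.00     1,725.8912     6,903.5648
  Σ                  1,917.7757     7,281.5215
Price P = Σ PV = 1,917.7757.
Macaulay duration = Σ(t·PV) / P = 7,281.5215 / 1,917.7757 = 3.79686 half-year periods.
In years: 3.79686 / 2 = 1.89843 years.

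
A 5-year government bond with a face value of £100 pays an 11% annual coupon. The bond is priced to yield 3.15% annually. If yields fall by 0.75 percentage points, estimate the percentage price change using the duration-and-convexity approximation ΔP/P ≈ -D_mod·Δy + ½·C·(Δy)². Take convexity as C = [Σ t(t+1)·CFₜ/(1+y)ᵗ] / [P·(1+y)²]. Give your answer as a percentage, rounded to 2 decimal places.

+3.14%

With y = 0.0315:
  t   CF        PV=CF/(1+0.0315)^t    t·PV        t(t+1)·PV
  1        11.00        10.6641        10.6641          21.3282
  2        11.00        10.3384        20.6768          62.0305
  3        11.00        10.0227        30.0681         120.2725
  4        11.00         9.7166        38.8665         194.3326
  5       111.00        95.0554       475.2770       2,851.6622
  Σ                    135.7972       575.5526       3,249.6260
P = 135.7972; D_Mac = 4.23832 yrs; D_mod = 4.10889 yrs; C = 22.49075.
Duration effect: -4.10889 × (-0.0075) = +0.030817
Convexity effect: 0.5 × 22.49075 × (-0.0075)² = +0.0006326
ΔP/P ≈ +0.030817 + 0.0006326 = +0.031449 = +3.1449%.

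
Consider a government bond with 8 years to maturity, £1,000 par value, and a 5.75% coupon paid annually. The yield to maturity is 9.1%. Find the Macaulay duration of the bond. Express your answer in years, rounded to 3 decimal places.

6.462 years

Periodic yield y = 0.091. Discount each cash flow and weight by its year:
  t   CF        PV=CF/(1+0.091)^t    t·PV
  1        57.50        52.7039        52.7039
  2        57.50        48.3079        96.6158
  3        57.50        44.2786       132.8357
  4        57.50        40.5853       162.3412
  5        57.50        37.2001       186.0005
  6        57.50        34.0972       204.5835
  7        57.50        31.2532       218.7725
  8     1,057.50       526.8444     4,214.7552
  Σ                    815.2707     5,268.6084
Price P = Σ PV = 815.2707.
Macaulay duration = Σ(t·PV) / P = 5,268.6084 / 815.2707 = 6.46240 years.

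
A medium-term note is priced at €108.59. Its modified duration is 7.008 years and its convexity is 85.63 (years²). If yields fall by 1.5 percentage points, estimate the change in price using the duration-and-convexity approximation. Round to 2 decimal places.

Duration effect: -D_mod·Δy = -7.008 × (-0.015) = +0.105120
Convexity effect: ½·C·(Δy)² = 0.5 × 85.63 × (-0.015)² = +0.009633375
ΔP/P ≈ +0.105120 + 0.009633375 = +0.114753375
ΔP ≈ 108.59 × (+0.114753375) = +12.46106899125.

+€12.46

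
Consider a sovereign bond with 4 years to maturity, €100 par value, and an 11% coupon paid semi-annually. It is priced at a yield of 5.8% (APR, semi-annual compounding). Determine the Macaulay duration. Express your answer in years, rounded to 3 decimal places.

3.402 years

Periodic yield y = 0.029. Discount each cash flow and weight by its period:
  t   CF        PV=CF/(1+0.029)^t    t·PV
  1         5.50         5.3450         5.3450
  2         5.50         5.1944        10.3887
  3         5.50         5.0480        15.1439
  4         5.50         4.9057        19.6228
  5         5.50         4.7674        23.8372
  6         5.50         4.6331        27.7985
  7         5.50         4.5025        31.5176
  8       105.50        83.9324       671.4589
  Σ                    118.3284       805.1127
Price P = Σ PV = 118.3284.
Macaulay duration = Σ(t·PV) / P = 805.1127 / 118.3284 = 6.80405 half-year periods.
In years: 6.80405 / 2 = 3.40203 years.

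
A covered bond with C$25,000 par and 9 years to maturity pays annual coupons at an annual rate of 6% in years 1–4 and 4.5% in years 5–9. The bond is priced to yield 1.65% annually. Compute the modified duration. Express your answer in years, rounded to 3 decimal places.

Periodic yield y = 0.0165. First find Macaulay duration:
  t   CF        PV=CF/(1+0.0165)^t    t·PV
  1     1,500.00     1,475.6517     1,475.6517
  2     1,500.00     1,451.6987     2,903.3974
  3     1,500.00     1,428.1345     4,284.4035
  4     1,500.00     1,404.9528     5,619.8111
  5     1,125.00     1,036.6105     5,183.0525
  6     1,125.00     1,019.7841     6,118.7044
  7     1,125.00     1,003.2308     7,022.6154
  8     1,125.00       986.9462     7,895.5692
  9    26,125.00    22,547.0565   202,923.5081
  Σ                 32,354.0657   243,426.7135
P = 32,354.0657; Macaulay duration = 243,426.7135 / 32,354.0657 = 7.52384 years.
Modified duration = D_Mac / (1 + y) = 7.52384 / 1.0165 = 7.40171 years.

7.402 years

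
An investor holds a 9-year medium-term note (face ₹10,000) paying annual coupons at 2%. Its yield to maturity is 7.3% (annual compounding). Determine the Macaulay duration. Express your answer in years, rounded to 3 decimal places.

Periodic yield y = 0.073. Discount each cash flow and weight by its year:
  t   CF        PV=CF/(1+0.073)^t    t·PV
  1       200.00       186.3933       186.3933
  2       200.00       173.7123       347.4246
  3       200.00       161.8940       485.6821
  4       200.00       150.8798       603.5192
  5       200.00       140.6149       703.0746
  6       200.00       131.0484       786.2903
  7       200.00       122.1327       854.9289
  8       200.00       113.8236       910.5886
  9    10,200.00     5,410.0674    48,690.6064
  Σ                  6,590.5664    53,568.5079
Price P = Σ PV = 6,590.5664.
Macaulay duration = Σ(t·PV) / P = 53,568.5079 / 6,590.5664 = 8.12806 years.

8.128 years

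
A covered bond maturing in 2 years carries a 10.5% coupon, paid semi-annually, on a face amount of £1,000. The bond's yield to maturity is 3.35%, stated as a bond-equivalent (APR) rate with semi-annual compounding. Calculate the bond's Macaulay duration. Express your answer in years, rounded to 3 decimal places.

1.865 years

Periodic yield y = 0.01675. Discount each cash flow and weight by its period:
  t   CF        PV=CF/(1+0.01675)^t    t·PV
  1        52.50        51.6351        51.6351
  2        52.50        50.7845       101.5689
  3        52.50        49.9478       149.8435
  4     1,052.50       984.8393     3,939.3573
  Σ                  1,137.2068     4,242.4049
Price P = Σ PV = 1,137.2068.
Macaulay duration = Σ(t·PV) / P = 4,242.4049 / 1,137.2068 = 3.73055 half-year periods.
In years: 3.73055 / 2 = 1.86527 years.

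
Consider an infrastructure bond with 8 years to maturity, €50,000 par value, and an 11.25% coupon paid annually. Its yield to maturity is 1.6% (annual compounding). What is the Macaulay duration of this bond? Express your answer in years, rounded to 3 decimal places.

6.252 years

Periodic yield y = 0.016. Discount each cash flow and weight by its year:
  t   CF        PV=CF/(1+0.016)^t    t·PV
  1     5,625.00     5,536.4173     5,536.4173
  2     5,625.00     5,449.2296    10,898.4593
  3     5,625.00     5,363.4150    16,090.2450
  4     5,625.00     5,278.9518    21,115.8071
  5     5,625.00     5,195.8187    25,979.0934
  6     5,625.00     5,113.9948    30,683.9686
  7     5,625.00     5,033.4594    35,234.2159
  8    55,625.00    48,991.4576   391,931.6604
  Σ                 85,962.7442   537,469.8671
Price P = Σ PV = 85,962.7442.
Macaulay duration = Σ(t·PV) / P = 537,469.8671 / 85,962.7442 = 6.25236 years.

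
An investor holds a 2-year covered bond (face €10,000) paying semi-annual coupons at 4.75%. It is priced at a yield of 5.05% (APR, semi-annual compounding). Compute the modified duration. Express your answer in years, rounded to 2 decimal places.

Periodic yield y = 0.02525. First find Macaulay duration:
  t   CF        PV=CF/(1+0.02525)^t    t·PV
  1       237.50       231.6508       231.6508
  2       237.50       225.9457       451.8914
  3       237.50       220.3811       661.1432
  4    10,237.50     9,265.6268    37,062.5071
  Σ                  9,943.6044    38,407.1925
P = 9,943.6044; Macaulay duration = 38,407.1925 / 9,943.6044 = 3.86250 half-year periods = 1.93125 years.
Modified duration = D_Mac / (1 + y) = 1.93125 / 1.02525 = 1.88369 years.

1.88 years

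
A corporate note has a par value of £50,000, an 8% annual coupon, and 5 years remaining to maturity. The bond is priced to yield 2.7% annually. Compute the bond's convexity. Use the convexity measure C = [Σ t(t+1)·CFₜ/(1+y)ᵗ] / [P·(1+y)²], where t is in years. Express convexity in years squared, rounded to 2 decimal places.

With y = 0.027:
  t   CF        PV=CF/(1+0.027)^t    t·PV        t(t+1)·PV
  1     4,000.00     3,894.8393     3,894.8393       7,789.6787
  2     4,000.00     3,792.4434     7,584.8867      22,754.6602
  3     4,000.00     3,692.7394    11,078.2182      44,312.8728
  4     4,000.00     3,595.6567    14,382.6267      71,913.1335
  5    54,000.00    47,265.2046   236,326.0228   1,417,956.1368
  Σ                 62,240.8833   273,266.5938   1,564,726.4820
P = 62,240.8833.
Convexity = Σ t(t+1)·PV / [P·(1+y)²] = 1,564,726.4820 / (62,240.8833 × 1.054729) = 23.83536.

23.84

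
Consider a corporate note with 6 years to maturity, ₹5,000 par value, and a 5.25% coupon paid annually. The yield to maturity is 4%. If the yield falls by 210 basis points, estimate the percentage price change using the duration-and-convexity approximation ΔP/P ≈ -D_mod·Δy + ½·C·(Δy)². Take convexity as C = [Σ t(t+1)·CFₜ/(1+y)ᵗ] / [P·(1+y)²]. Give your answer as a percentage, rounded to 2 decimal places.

With y = 0.04:
  t   CF        PV=CF/(1+0.04)^t    t·PV        t(t+1)·PV
  1       262.50       252.4038       252.4038         504.8077
  2       262.50       242.6960       485.3920       1,456.1760
  3       262.50       233.3615       700.0846       2,800.3385
  4       262.50       224.3861       897.5444       4,487.7220
  5       262.50       215.7559     1,078.7793       6,472.6760
  6     5,262.50     4,159.0302    24,954.1811     174,679.2680
  Σ                  5,327.6336    28,368.3854     190,400.9883
P = 5,327.6336; D_Mac = 5.32476 yrs; D_mod = 5.11996 yrs; C = 33.04214.
Duration effect: -5.11996 × (-0.021) = +0.107519
Convexity effect: 0.5 × 33.04214 × (-0.021)² = +0.0072858
ΔP/P ≈ +0.107519 + 0.0072858 = +0.114805 = +11.4805%.

+11.48%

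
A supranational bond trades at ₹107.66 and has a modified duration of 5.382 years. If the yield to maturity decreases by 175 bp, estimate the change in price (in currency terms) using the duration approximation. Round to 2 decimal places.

+₹10.14

Duration approximation: ΔP/P ≈ -D_mod · Δy = -5.382 × (-0.0175) = +0.094185.
ΔP ≈ 107.66 × (+0.094185) = +10.1399571.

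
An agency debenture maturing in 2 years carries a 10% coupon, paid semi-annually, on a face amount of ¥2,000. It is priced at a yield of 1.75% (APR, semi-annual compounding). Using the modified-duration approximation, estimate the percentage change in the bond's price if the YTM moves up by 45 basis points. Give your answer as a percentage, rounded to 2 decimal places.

-0.84%

Periodic yield y = 0.00875. Modified duration first:
  t   CF        PV=CF/(1+0.00875)^t    t·PV
  1       100.00        99.1326        99.1326
  2       100.00        98.2727       196.5454
  3       100.00        97.4203       292.2608
  4     2,100.00     2,028.0801     8,112.3204
  Σ                  2,322.9057     8,700.2592
P = 2,322.9057; D_Mac = 3.74542 half-year periods = 1.87271 yrs; D_mod = 1.87271/(1+0.00875) = 1.85647 yrs.
ΔP/P ≈ -D_mod · Δy = -1.85647 × (+0.0045) = -0.008354 = -0.8354%.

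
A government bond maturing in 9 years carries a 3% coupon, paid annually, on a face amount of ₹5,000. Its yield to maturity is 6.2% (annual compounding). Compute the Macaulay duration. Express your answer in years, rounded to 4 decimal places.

7.8653 years

Periodic yield y = 0.062. Discount each cash flow and weight by its year:
  t   CF        PV=CF/(1+0.062)^t    t·PV
  1       150.00       141.2429       141.2429
  2       150.00       132.9971       265.9942
  3       150.00       125.2327       375.6981
  4       150.00       117.9216       471.6862
  5       150.00       111.0372       555.1862
  6       150.00       104.5548       627.3291
  7       150.00        98.4509       689.1562
  8       150.00        92.7033       741.6263
  9     5,150.00     2,996.9989    26,972.9898
  Σ                  3,921.1394    30,840.9090
Price P = Σ PV = 3,921.1394.
Macaulay duration = Σ(t·PV) / P = 30,840.9090 / 3,921.1394 = 7.86529 years.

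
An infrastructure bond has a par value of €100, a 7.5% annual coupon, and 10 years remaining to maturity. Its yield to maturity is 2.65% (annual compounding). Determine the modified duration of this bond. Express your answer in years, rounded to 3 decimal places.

Periodic yield y = 0.0265. First find Macaulay duration:
  t   CF        PV=CF/(1+0.0265)^t    t·PV
  1         7.50         7.3064         7.3064
  2         7.50         7.1178        14.2355
  3         7.50         6.9340        20.8020
  4         7.50         6.7550        27.0200
  5         7.50         6.5806        32.9031
  6         7.50         6.4107        38.4644
  7         7.50         6.2452        43.7166
  8         7.50         6.0840        48.6720
  9         7.50         5.9269        53.3425
  10      107.50        82.7597       827.5970
  Σ                    142.1204     1,114.0596
P = 142.1204; Macaulay duration = 1,114.0596 / 142.1204 = 7.83884 years.
Modified duration = D_Mac / (1 + y) = 7.83884 / 1.0265 = 7.63648 years.

7.636 years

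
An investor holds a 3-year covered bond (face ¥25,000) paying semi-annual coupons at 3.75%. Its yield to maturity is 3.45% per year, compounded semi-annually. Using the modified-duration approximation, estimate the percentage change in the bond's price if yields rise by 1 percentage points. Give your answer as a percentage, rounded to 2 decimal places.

-2.82%

Periodic yield y = 0.01725. Modified duration first:
  t   CF        PV=CF/(1+0.01725)^t    t·PV
  1       468.75       460.8012       460.8012
  2       468.75       452.9872       905.9743
  3       468.75       445.3056     1,335.9169
  4       468.75       437.7544     1,751.0175
  5       468.75       430.3312     2,151.6558
  6    25,468.75    22,984.8376   137,909.0255
  Σ                 25,212.0171   144,514.3911
P = 25,212.0171; D_Mac = 5.73196 half-year periods = 2.86598 yrs; D_mod = 2.86598/(1+0.01725) = 2.81738 yrs.
ΔP/P ≈ -D_mod · Δy = -2.81738 × (+0.01) = -0.028174 = -2.8174%.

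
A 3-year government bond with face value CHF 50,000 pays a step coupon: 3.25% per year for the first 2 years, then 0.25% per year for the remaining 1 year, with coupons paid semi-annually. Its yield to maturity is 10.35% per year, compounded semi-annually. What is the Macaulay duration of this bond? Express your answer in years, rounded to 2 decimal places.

Periodic yield y = 0.05175. Discount each cash flow and weight by its period:
  t   CF        PV=CF/(1+0.05175)^t    t·PV
  1       812.50       772.5220       772.5220
  2       812.50       734.5110     1,469.0221
  3       812.50       698.3704     2,095.1111
  4       812.50       664.0080     2,656.0318
  5        62.50        48.5643       242.8217
  6    50,062.50    36,986.0037   221,916.0225
  Σ                 39,903.9794   229,151.5312
Price P = Σ PV = 39,903.9794.
Macaulay duration = Σ(t·PV) / P = 229,151.5312 / 39,903.9794 = 5.74257 half-year periods.
In years: 5.74257 / 2 = 2.87129 years.

2.87 years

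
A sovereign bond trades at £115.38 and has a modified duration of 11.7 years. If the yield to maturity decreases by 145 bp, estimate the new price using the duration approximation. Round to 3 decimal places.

Duration approximation: ΔP/P ≈ -D_mod · Δy = -11.7 × (-0.0145) = +0.169650.
New price ≈ 115.38 × (1 + 0.169650) = 134.954217.

£134.954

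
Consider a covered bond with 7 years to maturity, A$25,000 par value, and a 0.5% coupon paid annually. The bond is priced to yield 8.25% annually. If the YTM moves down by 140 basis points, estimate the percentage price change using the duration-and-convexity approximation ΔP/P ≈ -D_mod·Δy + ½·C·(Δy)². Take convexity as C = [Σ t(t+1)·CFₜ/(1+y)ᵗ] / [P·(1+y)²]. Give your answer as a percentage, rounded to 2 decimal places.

+9.32%

With y = 0.0825:
  t   CF        PV=CF/(1+0.0825)^t    t·PV        t(t+1)·PV
  1       125.00       115.4734       115.4734         230.9469
  2       125.00       106.6729       213.3458         640.0375
  3       125.00        98.5431       295.6294       1,182.5174
  4       125.00        91.0329       364.1316       1,820.6581
  5       125.00        84.0951       420.4753       2,522.8518
  6       125.00        77.6860       466.1158       3,262.8107
  7    25,125.00    14,424.8311   100,973.8174     807,790.5389
  Σ                 14,998.3345   102,848.9887     817,450.3613
P = 14,998.3345; D_Mac = 6.85736 yrs; D_mod = 6.33474 yrs; C = 46.51174.
Duration effect: -6.33474 × (-0.014) = +0.088686
Convexity effect: 0.5 × 46.51174 × (-0.014)² = +0.0045582
ΔP/P ≈ +0.088686 + 0.0045582 = +0.093245 = +9.3245%.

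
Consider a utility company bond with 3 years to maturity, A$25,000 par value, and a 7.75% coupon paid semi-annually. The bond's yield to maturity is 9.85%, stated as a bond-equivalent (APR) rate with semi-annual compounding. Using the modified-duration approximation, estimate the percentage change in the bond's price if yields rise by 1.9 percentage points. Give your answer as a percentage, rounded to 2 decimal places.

-4.93%

Periodic yield y = 0.04925. Modified duration first:
  t   CF        PV=CF/(1+0.04925)^t    t·PV
  1       968.75       923.2785       923.2785
  2       968.75       879.9414     1,759.8828
  3       968.75       838.6385     2,515.9154
  4       968.75       799.2742     3,197.0969
  5       968.75       761.7577     3,808.7883
  6    25,968.75    19,461.5389   116,769.2333
  Σ                 23,664.4292   128,974.1952
P = 23,664.4292; D_Mac = 5.45013 half-year periods = 2.72506 yrs; D_mod = 2.72506/(1+0.04925) = 2.59715 yrs.
ΔP/P ≈ -D_mod · Δy = -2.59715 × (+0.019) = -0.049346 = -4.9346%.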